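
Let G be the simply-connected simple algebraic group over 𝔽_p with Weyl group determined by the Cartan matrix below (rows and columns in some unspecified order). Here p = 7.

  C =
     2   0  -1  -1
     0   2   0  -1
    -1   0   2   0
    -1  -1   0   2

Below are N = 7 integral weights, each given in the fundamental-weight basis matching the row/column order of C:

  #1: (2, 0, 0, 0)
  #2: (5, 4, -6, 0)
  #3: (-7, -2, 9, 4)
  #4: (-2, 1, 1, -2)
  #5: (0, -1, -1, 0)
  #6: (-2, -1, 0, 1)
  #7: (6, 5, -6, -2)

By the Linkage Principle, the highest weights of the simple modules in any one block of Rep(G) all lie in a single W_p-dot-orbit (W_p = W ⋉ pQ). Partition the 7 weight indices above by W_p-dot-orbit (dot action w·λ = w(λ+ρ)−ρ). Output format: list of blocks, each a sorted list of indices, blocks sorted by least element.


Root system A_4: the 4×4 matrix C matches after relabeling.

W_7-reps of the 7 weights in Ā_7 (same 4-coord order as C):

  λ_1+ρ ↦ (3, 1, 1, 1) · λ_2+ρ ↦ (1, 0, 0, 1) · λ_3+ρ ↦ (3, 1, 1, 1) · λ_4+ρ ↦ (1, 0, 0, 1) · λ_5+ρ ↦ (1, 0, 0, 1) · λ_6+ρ ↦ (1, 0, 0, 1) · λ_7+ρ ↦ (1, 0, 0, 1)

Grouping the 7 weights by Ā_7-representative: 2 linkage classes.

[[1, 3], [2, 4, 5, 6, 7]]


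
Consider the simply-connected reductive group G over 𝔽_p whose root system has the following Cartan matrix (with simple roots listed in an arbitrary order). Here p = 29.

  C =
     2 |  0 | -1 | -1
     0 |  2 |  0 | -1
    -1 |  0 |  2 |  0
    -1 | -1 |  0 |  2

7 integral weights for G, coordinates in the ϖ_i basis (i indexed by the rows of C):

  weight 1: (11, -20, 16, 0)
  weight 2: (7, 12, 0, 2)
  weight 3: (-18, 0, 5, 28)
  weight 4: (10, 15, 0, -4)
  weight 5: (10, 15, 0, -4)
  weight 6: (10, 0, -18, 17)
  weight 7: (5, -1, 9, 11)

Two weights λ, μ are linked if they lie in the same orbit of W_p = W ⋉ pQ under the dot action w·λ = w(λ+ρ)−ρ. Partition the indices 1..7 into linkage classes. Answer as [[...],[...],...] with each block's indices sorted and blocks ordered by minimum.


A_4 Cartan matrix, 4 simple roots permuted; ρ=(1,1,1,1).

λ_j+ρ reflected into Ā_29 (⟨·,θ^∨⟩≤29); 4-tuples as given:

  1: (6, 0, 10, 12) · 2: (8, 13, 1, 3) · 3: (6, 0, 10, 12) · 4: (8, 13, 1, 3) · 5: (8, 13, 1, 3) · 6: (6, 0, 10, 12) · 7: (6, 0, 10, 12)

These 7 weights hit 2 W_29-dot-orbits; sizes (4, 3):

[[1, 3, 6, 7], [2, 4, 5]]


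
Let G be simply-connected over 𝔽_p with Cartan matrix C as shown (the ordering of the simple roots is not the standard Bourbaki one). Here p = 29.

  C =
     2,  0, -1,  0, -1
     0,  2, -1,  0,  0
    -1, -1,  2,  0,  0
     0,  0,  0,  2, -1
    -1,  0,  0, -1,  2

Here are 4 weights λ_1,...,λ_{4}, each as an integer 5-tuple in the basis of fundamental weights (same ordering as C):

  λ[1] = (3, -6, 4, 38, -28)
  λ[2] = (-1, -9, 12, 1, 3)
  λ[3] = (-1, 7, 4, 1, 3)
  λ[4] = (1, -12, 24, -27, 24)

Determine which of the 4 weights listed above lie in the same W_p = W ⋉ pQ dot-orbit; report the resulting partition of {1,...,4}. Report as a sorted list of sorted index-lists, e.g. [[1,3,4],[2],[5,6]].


Dynkin diagram of C (from the 8 off-diagonal −1 entries): A_5.

W_29-reps of the 4 weights in Ā_29 (same 5-coord order as C):

  1: (0, 8, 5, 2, 4);  2: (0, 8, 5, 2, 4);  3: (0, 8, 5, 2, 4);  4: (1, 12, 2, 2, 1)

The 4 indices split into 2 linkage classes (same alcove rep ⇔ same W_29-dot-orbit):

[[1, 2, 3], [4]]


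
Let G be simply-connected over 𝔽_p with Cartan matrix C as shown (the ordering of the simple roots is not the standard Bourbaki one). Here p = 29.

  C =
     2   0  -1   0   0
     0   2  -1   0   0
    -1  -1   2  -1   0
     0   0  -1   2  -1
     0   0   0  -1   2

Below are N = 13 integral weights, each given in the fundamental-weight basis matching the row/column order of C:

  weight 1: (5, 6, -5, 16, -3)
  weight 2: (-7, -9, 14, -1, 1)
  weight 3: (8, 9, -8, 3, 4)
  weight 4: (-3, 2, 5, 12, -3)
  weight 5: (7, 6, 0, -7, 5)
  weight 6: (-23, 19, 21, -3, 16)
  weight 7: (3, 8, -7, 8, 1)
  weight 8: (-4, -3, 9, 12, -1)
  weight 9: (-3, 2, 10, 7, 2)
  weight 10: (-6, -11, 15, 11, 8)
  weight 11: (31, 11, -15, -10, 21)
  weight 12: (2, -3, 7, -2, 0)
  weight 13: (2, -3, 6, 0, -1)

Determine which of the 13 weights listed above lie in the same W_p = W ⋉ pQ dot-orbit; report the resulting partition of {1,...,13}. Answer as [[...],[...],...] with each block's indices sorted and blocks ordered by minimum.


C ↔ D_5 under row/col permutation; |W(D_5)| = 1920.

Folding the 13 weights λ_j+ρ into Ā_29 (reps in the given 5-coord order):

  λ_1+ρ ↦ (2, 3, 4, 3, 2)
  λ_2+ρ ↦ (6, 8, 1, 0, 2)
  λ_3+ρ ↦ (2, 3, 4, 3, 2)
  λ_4+ρ ↦ (2, 3, 4, 3, 2)
  λ_5+ρ ↦ (3, 2, 5, 1, 0)
  λ_6+ρ ↦ (6, 8, 1, 0, 2)
  λ_7+ρ ↦ (2, 3, 4, 3, 2)
  λ_8+ρ ↦ (3, 2, 5, 1, 0)
  λ_9+ρ ↦ (2, 3, 4, 3, 2)
  λ_10+ρ ↦ (3, 2, 5, 1, 0)
  λ_11+ρ ↦ (6, 8, 1, 0, 2)
  λ_12+ρ ↦ (3, 2, 5, 1, 0)
  λ_13+ρ ↦ (3, 2, 5, 1, 0)

Grouping the 13 weights by Ā_29-representative: 3 linkage classes.

[[1, 3, 4, 7, 9], [2, 6, 11], [5, 8, 10, 12, 13]]


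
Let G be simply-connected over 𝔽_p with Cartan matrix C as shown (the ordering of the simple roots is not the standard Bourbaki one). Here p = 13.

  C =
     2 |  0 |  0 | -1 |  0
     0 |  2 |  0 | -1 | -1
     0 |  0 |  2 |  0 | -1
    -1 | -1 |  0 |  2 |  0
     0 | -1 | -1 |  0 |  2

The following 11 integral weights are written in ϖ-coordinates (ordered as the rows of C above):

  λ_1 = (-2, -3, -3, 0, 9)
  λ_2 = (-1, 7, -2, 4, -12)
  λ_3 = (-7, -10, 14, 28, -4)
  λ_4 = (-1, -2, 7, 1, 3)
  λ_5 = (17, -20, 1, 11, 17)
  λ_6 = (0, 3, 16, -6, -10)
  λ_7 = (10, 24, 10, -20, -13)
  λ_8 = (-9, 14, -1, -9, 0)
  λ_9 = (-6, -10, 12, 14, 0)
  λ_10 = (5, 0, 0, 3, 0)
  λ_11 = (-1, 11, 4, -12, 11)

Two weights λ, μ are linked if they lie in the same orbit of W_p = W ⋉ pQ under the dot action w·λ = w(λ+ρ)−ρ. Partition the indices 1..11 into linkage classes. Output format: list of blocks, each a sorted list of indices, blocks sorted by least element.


Root system A_5: the 5×5 matrix C matches after relabeling.

λ_j+ρ reflected into Ā_13 (⟨·,θ^∨⟩≤13); 5-tuples as given:

  λ_1 → (1, 0, 2, 1, 6) · λ_2 → (0, 1, 8, 1, 3) · λ_3 → (3, 2, 1, 1, 0) · λ_4 → (0, 1, 8, 1, 3) · λ_5 → (1, 0, 2, 1, 6) · λ_6 → (1, 0, 3, 4, 1) · λ_7 → (1, 0, 2, 1, 6) · λ_8 → (5, 2, 0, 5, 1) · λ_9 → (1, 0, 2, 1, 6) · λ_10 → (6, 1, 1, 4, 1) · λ_11 → (0, 1, 8, 1, 3)

6 distinct reps among the 11 weights ⇒ 6 W_13-linkage classes:

[[1, 5, 7, 9], [2, 4, 11], [3], [6], [8], [10]]


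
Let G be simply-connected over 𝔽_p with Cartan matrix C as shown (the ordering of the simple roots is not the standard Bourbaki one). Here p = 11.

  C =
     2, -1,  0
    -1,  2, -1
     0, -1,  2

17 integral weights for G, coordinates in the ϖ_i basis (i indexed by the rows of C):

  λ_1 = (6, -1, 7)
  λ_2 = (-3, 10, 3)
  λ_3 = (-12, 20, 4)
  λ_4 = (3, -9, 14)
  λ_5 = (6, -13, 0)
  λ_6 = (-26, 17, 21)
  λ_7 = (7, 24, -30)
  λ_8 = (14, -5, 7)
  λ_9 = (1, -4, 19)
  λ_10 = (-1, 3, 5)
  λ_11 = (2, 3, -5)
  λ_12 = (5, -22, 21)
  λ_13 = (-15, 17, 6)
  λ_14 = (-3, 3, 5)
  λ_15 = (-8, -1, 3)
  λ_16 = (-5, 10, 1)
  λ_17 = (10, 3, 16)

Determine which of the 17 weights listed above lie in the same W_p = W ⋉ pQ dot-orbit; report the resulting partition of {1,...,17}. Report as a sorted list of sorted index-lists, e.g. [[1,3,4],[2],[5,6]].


C ↔ A_3 under row/col permutation; |W(A_3)| = 24.

Alcove-folded reps (p=11, 17 weights, presented ϖ-order):

  [1] (3, 0, 4);  [2] (2, 7, 0);  [3] (0, 4, 6);  [4] (0, 4, 3);  [5] (0, 4, 6);  [6] (0, 4, 3);  [7] (3, 0, 4);  [8] (3, 0, 4);  [9] (2, 6, 2);  [10] (0, 4, 6);  [11] (3, 0, 4);  [12] (0, 4, 6);  [13] (3, 0, 4);  [14] (2, 2, 6);  [15] (0, 4, 3);  [16] (2, 7, 0);  [17] (0, 4, 6)

These 17 weights hit 6 W_11-dot-orbits; sizes (5, 2, 5, 3, 1, 1):

[[1, 7, 8, 11, 13], [2, 16], [3, 5, 10, 12, 17], [4, 6, 15], [9], [14]]


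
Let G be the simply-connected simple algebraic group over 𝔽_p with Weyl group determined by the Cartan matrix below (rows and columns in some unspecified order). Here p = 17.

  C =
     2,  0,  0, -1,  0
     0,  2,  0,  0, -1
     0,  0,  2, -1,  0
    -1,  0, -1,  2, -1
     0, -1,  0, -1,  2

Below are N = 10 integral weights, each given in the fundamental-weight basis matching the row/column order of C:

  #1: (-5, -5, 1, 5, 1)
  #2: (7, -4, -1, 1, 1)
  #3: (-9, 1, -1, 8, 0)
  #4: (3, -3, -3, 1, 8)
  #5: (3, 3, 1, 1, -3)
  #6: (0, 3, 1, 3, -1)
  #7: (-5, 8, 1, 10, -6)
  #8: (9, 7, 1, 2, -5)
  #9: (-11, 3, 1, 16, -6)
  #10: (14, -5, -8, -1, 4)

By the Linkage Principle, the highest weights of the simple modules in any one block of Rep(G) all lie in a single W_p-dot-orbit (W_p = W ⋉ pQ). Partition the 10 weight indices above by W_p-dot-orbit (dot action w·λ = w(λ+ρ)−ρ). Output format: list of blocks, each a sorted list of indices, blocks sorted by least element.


Root system D_5: the 5×5 matrix C matches after relabeling.

Ā_17 reps of the 10 weights (D_5, coords as presented):

  [1] (4, 2, 2, 0, 2)
  [2] (8, 2, 0, 1, 1)
  [3] (8, 2, 0, 1, 1)
  [4] (4, 2, 2, 0, 2)
  [5] (4, 2, 2, 0, 2)
  [6] (1, 4, 2, 4, 0)
  [7] (4, 2, 2, 0, 2)
  [8] (8, 2, 0, 1, 1)
  [9] (8, 2, 0, 1, 1)
  [10] (8, 2, 0, 1, 1)

Partition of {1..10} into 3 W_17-dot-orbits:

[[1, 4, 5, 7], [2, 3, 8, 9, 10], [6]]


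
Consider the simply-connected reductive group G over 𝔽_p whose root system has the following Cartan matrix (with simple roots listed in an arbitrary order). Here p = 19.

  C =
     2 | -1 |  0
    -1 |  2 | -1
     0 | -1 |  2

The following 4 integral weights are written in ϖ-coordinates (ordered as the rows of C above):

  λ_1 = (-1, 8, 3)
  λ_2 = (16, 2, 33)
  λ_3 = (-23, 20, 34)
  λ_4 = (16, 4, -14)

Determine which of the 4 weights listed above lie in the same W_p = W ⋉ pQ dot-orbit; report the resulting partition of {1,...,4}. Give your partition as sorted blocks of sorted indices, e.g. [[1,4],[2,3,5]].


C ↔ A_3 under row/col permutation; |W(A_3)| = 24.

Ā_19 reps of the 4 weights (A_3, coords as presented):

  [1] (0, 9, 4) · [2] (2, 1, 15) · [3] (2, 1, 15) · [4] (6, 8, 2)

The 4 indices split into 3 linkage classes (same alcove rep ⇔ same W_19-dot-orbit):

[[1], [2, 3], [4]]


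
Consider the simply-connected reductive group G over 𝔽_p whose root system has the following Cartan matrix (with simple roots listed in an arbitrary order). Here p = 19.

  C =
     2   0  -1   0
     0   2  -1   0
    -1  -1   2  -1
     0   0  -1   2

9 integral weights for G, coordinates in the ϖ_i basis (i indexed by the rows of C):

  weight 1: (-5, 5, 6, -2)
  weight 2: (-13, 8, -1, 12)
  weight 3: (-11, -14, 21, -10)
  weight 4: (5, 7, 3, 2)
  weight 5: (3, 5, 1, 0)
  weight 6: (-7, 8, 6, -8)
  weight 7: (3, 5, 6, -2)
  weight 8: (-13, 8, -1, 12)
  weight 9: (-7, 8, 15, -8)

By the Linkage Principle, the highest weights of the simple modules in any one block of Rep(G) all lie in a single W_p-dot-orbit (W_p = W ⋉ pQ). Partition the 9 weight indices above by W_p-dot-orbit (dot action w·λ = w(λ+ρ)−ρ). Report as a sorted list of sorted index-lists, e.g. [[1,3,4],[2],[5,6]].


Dynkin diagram of C (from the 6 off-diagonal −1 entries): D_4.

Alcove-folded reps (p=19, 9 weights, presented ϖ-order):

    [1] (4, 6, 2, 1)
    [2] (0, 3, 6, 1)
    [3] (0, 3, 6, 1)
    [4] (4, 6, 2, 1)
    [5] (4, 6, 2, 1)
    [6] (0, 3, 6, 1)
    [7] (4, 6, 2, 1)
    [8] (0, 3, 6, 1)
    [9] (0, 3, 6, 1)

Grouping the 9 weights by Ā_19-representative: 2 linkage classes.

[[1, 4, 5, 7], [2, 3, 6, 8, 9]]


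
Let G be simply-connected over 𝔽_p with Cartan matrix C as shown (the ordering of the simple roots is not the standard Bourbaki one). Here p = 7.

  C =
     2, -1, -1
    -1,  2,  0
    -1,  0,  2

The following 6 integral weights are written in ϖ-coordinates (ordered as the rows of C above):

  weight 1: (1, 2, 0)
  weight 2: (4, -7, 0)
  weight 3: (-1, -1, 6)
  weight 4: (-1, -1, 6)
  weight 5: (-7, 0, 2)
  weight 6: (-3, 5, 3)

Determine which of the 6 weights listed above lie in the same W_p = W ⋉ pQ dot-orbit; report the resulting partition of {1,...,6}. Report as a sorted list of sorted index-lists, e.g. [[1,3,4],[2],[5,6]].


C ↔ A_3 under row/col permutation; |W(A_3)| = 24.

W_7-reps of the 6 weights in Ā_7 (same 3-coord order as C):

  λ_1+ρ ↦ (2, 3, 1) · λ_2+ρ ↦ (1, 5, 0) · λ_3+ρ ↦ (0, 0, 7) · λ_4+ρ ↦ (0, 0, 7) · λ_5+ρ ↦ (2, 3, 1) · λ_6+ρ ↦ (2, 3, 1)

3 distinct reps among the 6 weights ⇒ 3 W_7-linkage classes:

[[1, 5, 6], [2], [3, 4]]


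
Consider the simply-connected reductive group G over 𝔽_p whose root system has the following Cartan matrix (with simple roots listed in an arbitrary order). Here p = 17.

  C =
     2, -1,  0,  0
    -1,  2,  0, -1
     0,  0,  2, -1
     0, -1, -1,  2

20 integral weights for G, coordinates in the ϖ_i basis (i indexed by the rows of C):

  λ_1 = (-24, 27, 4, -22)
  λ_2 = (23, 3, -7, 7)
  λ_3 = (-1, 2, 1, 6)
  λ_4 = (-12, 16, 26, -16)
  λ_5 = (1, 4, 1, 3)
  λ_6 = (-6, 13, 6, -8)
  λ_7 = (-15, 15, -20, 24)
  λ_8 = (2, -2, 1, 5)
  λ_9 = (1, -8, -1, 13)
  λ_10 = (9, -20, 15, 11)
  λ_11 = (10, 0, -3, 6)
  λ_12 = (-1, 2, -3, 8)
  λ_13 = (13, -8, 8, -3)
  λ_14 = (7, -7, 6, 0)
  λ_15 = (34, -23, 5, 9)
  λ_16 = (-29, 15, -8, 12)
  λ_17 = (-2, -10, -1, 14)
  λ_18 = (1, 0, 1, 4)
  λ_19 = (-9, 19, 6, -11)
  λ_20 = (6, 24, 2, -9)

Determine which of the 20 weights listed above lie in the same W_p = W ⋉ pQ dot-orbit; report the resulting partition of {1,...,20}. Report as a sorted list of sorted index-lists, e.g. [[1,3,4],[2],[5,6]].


Cartan matrix: type A_4 (|W|=120); un-permuting the 4 rows.

W_17-reps of the 20 weights in Ā_17 (same 4-coord order as C):

  1: (4, 1, 6, 5);  2: (2, 5, 2, 4);  3: (0, 3, 2, 7);  4: (9, 1, 0, 5);  5: (2, 5, 2, 4);  6: (5, 2, 0, 7);  7: (2, 1, 2, 5);  8: (2, 1, 2, 5);  9: (5, 2, 0, 7);  10: (2, 1, 2, 5);  11: (9, 1, 0, 5);  12: (0, 3, 2, 7);  13: (5, 2, 0, 7);  14: (2, 1, 2, 5);  15: (4, 1, 6, 5);  16: (4, 1, 6, 5);  17: (9, 1, 0, 5);  18: (2, 1, 2, 5);  19: (5, 2, 0, 7);  20: (5, 2, 0, 7)

Linkage partition of the 20 weights (6 classes, p=17):

[[1, 15, 16], [2, 5], [3, 12], [4, 11, 17], [6, 9, 13, 19, 20], [7, 8, 10, 14, 18]]


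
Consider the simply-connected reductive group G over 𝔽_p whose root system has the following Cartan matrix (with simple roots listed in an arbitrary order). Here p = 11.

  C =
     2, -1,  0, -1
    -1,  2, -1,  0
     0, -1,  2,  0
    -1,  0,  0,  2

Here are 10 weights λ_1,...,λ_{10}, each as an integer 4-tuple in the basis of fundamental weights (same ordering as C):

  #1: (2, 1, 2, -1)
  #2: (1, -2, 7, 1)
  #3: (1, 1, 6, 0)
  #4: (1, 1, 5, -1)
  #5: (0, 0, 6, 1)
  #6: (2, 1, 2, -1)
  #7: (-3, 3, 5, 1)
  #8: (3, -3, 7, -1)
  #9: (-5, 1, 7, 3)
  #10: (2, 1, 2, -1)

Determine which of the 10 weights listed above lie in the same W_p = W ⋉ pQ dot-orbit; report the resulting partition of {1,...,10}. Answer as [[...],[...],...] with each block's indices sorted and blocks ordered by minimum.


A_4 Cartan matrix, 4 simple roots permuted; ρ=(1,1,1,1).

Ā_11 reps of the 10 weights (A_4, coords as presented):

  [1] (3, 2, 3, 0) · [2] (1, 1, 7, 2) · [3] (2, 2, 6, 0) · [4] (2, 2, 6, 0) · [5] (1, 1, 7, 2) · [6] (3, 2, 3, 0) · [7] (2, 2, 6, 0) · [8] (2, 2, 6, 0) · [9] (2, 2, 6, 0) · [10] (3, 2, 3, 0)

Grouping the 10 weights by Ā_11-representative: 3 linkage classes.

[[1, 6, 10], [2, 5], [3, 4, 7, 8, 9]]


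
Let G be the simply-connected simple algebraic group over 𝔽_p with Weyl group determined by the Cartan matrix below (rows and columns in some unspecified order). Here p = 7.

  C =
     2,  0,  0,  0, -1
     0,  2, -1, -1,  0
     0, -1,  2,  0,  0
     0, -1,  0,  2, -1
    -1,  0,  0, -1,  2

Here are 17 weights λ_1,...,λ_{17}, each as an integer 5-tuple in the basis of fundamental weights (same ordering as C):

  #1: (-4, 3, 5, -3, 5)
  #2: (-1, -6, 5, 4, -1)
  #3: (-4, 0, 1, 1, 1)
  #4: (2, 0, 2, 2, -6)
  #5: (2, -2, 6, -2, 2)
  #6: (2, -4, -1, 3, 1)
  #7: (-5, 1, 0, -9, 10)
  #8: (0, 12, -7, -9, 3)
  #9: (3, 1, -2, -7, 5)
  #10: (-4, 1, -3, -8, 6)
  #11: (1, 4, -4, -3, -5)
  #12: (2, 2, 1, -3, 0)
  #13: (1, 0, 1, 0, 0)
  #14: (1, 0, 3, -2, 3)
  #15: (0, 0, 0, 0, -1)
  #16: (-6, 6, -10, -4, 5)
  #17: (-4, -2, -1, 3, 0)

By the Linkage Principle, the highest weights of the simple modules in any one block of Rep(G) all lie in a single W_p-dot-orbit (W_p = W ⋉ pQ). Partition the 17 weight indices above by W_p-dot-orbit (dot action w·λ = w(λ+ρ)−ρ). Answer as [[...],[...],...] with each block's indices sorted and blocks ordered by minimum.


Cartan matrix: type A_5 (|W|=720); un-permuting the 5 rows.

Folding the 17 weights λ_j+ρ into Ā_7 (reps in the given 5-coord order):

    1: (1, 0, 1, 1, 2)
    2: (0, 5, 1, 0, 0)
    3: (2, 1, 2, 1, 1)
    4: (2, 1, 2, 1, 1)
    5: (1, 1, 1, 1, 0)
    6: (1, 0, 1, 1, 2)
    7: (1, 1, 1, 1, 0)
    8: (1, 0, 1, 1, 2)
    9: (1, 1, 1, 1, 0)
    10: (0, 1, 4, 2, 0)
    11: (2, 1, 1, 2, 0)
    12: (2, 1, 2, 1, 1)
    13: (2, 1, 2, 1, 1)
    14: (1, 0, 1, 1, 2)
    15: (1, 1, 1, 1, 0)
    16: (2, 1, 1, 2, 0)
    17: (1, 0, 1, 1, 2)

6 distinct reps among the 17 weights ⇒ 6 W_7-linkage classes:

[[1, 6, 8, 14, 17], [2], [3, 4, 12, 13], [5, 7, 9, 15], [10], [11, 16]]


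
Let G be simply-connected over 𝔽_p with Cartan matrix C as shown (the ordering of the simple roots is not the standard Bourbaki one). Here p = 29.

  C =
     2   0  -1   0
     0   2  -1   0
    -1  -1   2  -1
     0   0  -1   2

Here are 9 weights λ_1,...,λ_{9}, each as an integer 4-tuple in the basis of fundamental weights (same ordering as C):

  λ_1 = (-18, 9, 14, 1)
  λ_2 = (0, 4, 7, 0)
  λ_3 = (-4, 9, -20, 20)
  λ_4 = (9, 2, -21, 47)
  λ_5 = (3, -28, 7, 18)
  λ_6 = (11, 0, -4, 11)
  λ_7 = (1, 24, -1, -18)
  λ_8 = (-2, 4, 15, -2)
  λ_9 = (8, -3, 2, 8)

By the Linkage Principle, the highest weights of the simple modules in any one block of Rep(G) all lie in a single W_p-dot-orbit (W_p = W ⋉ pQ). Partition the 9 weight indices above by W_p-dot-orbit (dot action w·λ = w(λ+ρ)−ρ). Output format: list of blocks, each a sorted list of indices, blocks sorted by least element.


Root system D_4: the 4×4 matrix C matches after relabeling.

Alcove-folded reps (p=29, 9 weights, presented ϖ-order):

  λ_1 → (15, 8, 2, 0) · λ_2 → (1, 5, 8, 1) · λ_3 → (9, 2, 1, 9) · λ_4 → (9, 2, 1, 9) · λ_5 → (15, 8, 2, 0) · λ_6 → (9, 2, 1, 9) · λ_7 → (15, 8, 2, 0) · λ_8 → (1, 5, 8, 1) · λ_9 → (9, 2, 1, 9)

These 9 weights hit 3 W_29-dot-orbits; sizes (3, 2, 4):

[[1, 5, 7], [2, 8], [3, 4, 6, 9]]


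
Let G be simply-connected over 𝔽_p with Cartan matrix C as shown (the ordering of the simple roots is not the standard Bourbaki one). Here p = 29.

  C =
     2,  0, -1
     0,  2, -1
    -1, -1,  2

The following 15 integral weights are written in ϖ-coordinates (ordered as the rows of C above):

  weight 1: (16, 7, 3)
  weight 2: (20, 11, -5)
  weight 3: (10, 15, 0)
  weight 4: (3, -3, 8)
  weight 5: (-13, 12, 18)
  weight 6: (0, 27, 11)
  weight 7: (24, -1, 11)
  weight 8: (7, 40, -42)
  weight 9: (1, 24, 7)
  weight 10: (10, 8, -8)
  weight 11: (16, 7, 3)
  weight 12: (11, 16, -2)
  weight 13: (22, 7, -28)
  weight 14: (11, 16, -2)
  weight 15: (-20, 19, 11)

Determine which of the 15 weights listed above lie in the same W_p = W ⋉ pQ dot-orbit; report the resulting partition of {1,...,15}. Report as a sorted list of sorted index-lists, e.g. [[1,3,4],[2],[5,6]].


C ↔ A_3 under row/col permutation; |W(A_3)| = 24.

Each λ_j+ρ reduced to Ā_29; 3-tuples below use C's row order:

    1: (17, 8, 4)
    2: (17, 8, 4)
    3: (11, 16, 1)
    4: (4, 2, 7)
    5: (9, 10, 7)
    6: (11, 16, 1)
    7: (17, 8, 4)
    8: (17, 8, 4)
    9: (4, 19, 4)
    10: (4, 2, 7)
    11: (17, 8, 4)
    12: (11, 16, 1)
    13: (4, 19, 4)
    14: (11, 16, 1)
    15: (9, 10, 7)

Partition of {1..15} into 5 W_29-dot-orbits:

[[1, 2, 7, 8, 11], [3, 6, 12, 14], [4, 10], [5, 15], [9, 13]]


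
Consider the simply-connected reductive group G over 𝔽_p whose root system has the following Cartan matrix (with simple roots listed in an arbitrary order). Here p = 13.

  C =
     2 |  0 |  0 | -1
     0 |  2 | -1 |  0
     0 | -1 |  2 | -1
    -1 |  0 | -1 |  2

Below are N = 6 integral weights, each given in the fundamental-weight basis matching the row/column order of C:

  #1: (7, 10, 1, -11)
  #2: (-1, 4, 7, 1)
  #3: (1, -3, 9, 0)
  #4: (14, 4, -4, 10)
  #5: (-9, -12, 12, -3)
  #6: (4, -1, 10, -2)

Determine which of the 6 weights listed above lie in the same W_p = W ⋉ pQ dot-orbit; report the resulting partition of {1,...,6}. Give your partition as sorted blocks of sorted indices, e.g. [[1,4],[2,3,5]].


Cartan matrix: type A_4 (|W|=120); un-permuting the 4 rows.

Alcove-folded reps (p=13, 6 weights, presented ϖ-order):

  λ_1 → (2, 3, 8, 0);  λ_2 → (2, 3, 8, 0);  λ_3 → (2, 2, 8, 1);  λ_4 → (2, 3, 8, 0);  λ_5 → (2, 3, 8, 0);  λ_6 → (2, 2, 8, 1)

Partition of {1..6} into 2 W_13-dot-orbits:

[[1, 2, 4, 5], [3, 6]]


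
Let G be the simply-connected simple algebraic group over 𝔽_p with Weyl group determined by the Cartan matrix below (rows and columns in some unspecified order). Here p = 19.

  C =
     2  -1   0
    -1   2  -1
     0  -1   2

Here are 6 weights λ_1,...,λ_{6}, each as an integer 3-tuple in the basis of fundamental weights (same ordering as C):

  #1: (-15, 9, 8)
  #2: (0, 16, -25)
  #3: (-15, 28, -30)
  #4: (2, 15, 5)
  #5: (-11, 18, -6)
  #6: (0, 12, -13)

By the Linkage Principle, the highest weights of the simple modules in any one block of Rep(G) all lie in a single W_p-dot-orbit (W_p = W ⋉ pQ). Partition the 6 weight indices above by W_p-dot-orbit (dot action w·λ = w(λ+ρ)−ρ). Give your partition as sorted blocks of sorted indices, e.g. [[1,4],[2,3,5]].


Type A_3, rank 3, |W|=24; reorder rows/cols to standard.

Folding the 6 weights λ_j+ρ into Ā_19 (reps in the given 3-coord order):

    1: (10, 4, 5)
    2: (1, 1, 12)
    3: (10, 4, 5)
    4: (3, 13, 0)
    5: (10, 4, 5)
    6: (1, 1, 12)

These 6 weights hit 3 W_19-dot-orbits; sizes (3, 2, 1):

[[1, 3, 5], [2, 6], [4]]


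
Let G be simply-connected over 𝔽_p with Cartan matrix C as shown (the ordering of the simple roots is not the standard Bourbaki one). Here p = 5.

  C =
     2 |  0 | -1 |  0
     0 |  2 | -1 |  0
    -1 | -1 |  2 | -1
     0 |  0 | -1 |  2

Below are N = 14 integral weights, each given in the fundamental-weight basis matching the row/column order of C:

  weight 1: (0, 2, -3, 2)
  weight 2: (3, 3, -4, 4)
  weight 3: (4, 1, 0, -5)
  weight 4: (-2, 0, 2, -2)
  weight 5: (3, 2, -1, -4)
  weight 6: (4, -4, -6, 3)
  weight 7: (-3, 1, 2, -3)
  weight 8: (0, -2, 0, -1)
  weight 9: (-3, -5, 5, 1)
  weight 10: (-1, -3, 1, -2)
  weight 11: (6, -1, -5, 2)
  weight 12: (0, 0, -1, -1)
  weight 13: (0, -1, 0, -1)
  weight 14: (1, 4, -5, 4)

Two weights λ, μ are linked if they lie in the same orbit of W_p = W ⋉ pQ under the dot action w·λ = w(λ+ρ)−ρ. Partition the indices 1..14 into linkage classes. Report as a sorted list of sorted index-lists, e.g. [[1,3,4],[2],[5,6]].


D_4 Cartan matrix, 4 simple roots permuted; ρ=(1,1,1,1).

λ_j+ρ reflected into Ā_5 (⟨·,θ^∨⟩≤5); 4-tuples as given:

  λ_1+ρ ↦ (1, 1, 1, 1);  λ_2+ρ ↦ (1, 1, 0, 0);  λ_3+ρ ↦ (1, 0, 1, 0);  λ_4+ρ ↦ (1, 1, 1, 1);  λ_5+ρ ↦ (1, 0, 1, 0);  λ_6+ρ ↦ (1, 1, 0, 0);  λ_7+ρ ↦ (1, 1, 1, 1);  λ_8+ρ ↦ (1, 1, 0, 0);  λ_9+ρ ↦ (1, 1, 1, 1);  λ_10+ρ ↦ (1, 1, 0, 0);  λ_11+ρ ↦ (1, 2, 0, 1);  λ_12+ρ ↦ (1, 1, 0, 0);  λ_13+ρ ↦ (1, 0, 1, 0);  λ_14+ρ ↦ (1, 0, 1, 0)

These 14 weights hit 4 W_5-dot-orbits; sizes (4, 5, 4, 1):

[[1, 4, 7, 9], [2, 6, 8, 10, 12], [3, 5, 13, 14], [11]]


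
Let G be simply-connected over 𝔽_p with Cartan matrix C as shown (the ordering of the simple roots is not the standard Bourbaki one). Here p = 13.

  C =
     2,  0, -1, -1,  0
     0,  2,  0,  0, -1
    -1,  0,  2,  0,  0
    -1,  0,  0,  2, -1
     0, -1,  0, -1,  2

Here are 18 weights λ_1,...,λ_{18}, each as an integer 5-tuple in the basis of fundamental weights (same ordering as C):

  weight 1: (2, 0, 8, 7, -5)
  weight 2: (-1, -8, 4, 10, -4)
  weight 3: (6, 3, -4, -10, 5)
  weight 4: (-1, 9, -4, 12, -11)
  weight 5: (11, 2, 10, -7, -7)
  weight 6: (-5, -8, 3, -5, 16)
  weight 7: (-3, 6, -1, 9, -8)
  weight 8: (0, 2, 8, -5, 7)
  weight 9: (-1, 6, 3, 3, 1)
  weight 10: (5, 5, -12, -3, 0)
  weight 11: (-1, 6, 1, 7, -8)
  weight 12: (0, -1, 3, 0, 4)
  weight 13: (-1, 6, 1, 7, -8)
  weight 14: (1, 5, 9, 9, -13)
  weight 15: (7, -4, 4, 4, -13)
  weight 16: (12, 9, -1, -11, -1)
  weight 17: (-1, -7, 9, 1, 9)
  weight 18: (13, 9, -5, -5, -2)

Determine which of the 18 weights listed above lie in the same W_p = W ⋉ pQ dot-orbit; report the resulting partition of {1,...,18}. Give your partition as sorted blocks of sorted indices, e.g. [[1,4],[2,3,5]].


Root system A_5: the 5×5 matrix C matches after relabeling.

W_13-reps of the 18 weights in Ā_13 (same 5-coord order as C):

  λ_1 → (3, 1, 2, 1, 3);  λ_2 → (0, 0, 2, 1, 7);  λ_3 → (3, 1, 2, 1, 3);  λ_4 → (3, 0, 0, 0, 10);  λ_5 → (0, 3, 1, 2, 1);  λ_6 → (0, 3, 0, 4, 2);  λ_7 → (0, 0, 2, 1, 7);  λ_8 → (3, 1, 2, 1, 3);  λ_9 → (0, 3, 0, 4, 2);  λ_10 → (1, 0, 4, 1, 5);  λ_11 → (0, 0, 2, 1, 7);  λ_12 → (1, 0, 4, 1, 5);  λ_13 → (0, 0, 2, 1, 7);  λ_14 → (0, 3, 1, 2, 1);  λ_15 → (0, 0, 2, 1, 7);  λ_16 → (3, 0, 0, 0, 10);  λ_17 → (0, 3, 1, 2, 1);  λ_18 → (3, 1, 2, 1, 3)

Grouping the 18 weights by Ā_13-representative: 6 linkage classes.

[[1, 3, 8, 18], [2, 7, 11, 13, 15], [4, 16], [5, 14, 17], [6, 9], [10, 12]]


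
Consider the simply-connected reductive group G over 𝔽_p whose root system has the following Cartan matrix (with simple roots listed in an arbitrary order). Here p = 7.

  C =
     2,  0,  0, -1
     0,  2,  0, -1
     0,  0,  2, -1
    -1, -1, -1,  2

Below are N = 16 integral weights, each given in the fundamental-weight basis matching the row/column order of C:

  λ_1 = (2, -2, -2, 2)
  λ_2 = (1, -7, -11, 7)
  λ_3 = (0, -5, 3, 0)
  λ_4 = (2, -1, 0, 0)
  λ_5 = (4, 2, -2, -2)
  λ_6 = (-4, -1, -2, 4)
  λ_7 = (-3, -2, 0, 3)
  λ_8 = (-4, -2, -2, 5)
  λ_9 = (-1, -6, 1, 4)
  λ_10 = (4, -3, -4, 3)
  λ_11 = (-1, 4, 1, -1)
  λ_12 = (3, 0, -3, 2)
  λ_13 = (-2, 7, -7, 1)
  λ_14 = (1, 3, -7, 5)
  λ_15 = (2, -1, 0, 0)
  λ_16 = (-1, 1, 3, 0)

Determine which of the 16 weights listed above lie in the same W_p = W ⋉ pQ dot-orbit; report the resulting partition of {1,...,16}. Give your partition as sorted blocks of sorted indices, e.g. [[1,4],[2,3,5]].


Type D_4, rank 4, |W|=192; reorder rows/cols to standard.

λ_j+ρ reflected into Ā_7 (⟨·,θ^∨⟩≤7); 4-tuples as given:

  λ_1+ρ ↦ (3, 1, 1, 1)
  λ_2+ρ ↦ (3, 1, 1, 1)
  λ_3+ρ ↦ (2, 1, 1, 1)
  λ_4+ρ ↦ (3, 0, 1, 1)
  λ_5+ρ ↦ (3, 1, 1, 1)
  λ_6+ρ ↦ (3, 0, 1, 1)
  λ_7+ρ ↦ (2, 1, 1, 1)
  λ_8+ρ ↦ (3, 1, 1, 1)
  λ_9+ρ ↦ (0, 5, 2, 0)
  λ_10+ρ ↦ (3, 0, 1, 1)
  λ_11+ρ ↦ (0, 5, 2, 0)
  λ_12+ρ ↦ (3, 0, 1, 1)
  λ_13+ρ ↦ (2, 1, 1, 1)
  λ_14+ρ ↦ (3, 1, 1, 1)
  λ_15+ρ ↦ (3, 0, 1, 1)
  λ_16+ρ ↦ (0, 2, 4, 0)

The 16 indices split into 5 linkage classes (same alcove rep ⇔ same W_7-dot-orbit):

[[1, 2, 5, 8, 14], [3, 7, 13], [4, 6, 10, 12, 15], [9, 11], [16]]


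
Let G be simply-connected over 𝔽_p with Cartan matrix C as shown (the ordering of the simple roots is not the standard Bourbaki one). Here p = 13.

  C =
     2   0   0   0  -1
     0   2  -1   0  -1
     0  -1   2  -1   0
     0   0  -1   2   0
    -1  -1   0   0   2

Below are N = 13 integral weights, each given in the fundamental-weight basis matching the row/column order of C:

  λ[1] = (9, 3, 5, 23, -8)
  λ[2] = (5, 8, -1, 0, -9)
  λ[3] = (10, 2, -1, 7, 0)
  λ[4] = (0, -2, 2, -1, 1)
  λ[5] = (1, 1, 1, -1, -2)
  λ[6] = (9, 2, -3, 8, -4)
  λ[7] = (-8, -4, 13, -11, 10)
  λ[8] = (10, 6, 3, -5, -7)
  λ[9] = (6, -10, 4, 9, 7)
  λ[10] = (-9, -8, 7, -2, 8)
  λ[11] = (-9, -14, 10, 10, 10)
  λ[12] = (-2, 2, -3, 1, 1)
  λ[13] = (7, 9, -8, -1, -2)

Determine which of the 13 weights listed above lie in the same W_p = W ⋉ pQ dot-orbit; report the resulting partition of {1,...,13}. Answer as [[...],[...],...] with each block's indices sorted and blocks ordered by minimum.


Dynkin diagram of C (from the 8 off-diagonal −1 entries): A_5.

Folding the 13 weights λ_j+ρ into Ā_13 (reps in the given 5-coord order):

  λ_1+ρ ↦ (3, 2, 0, 3, 1)
  λ_2+ρ ↦ (2, 1, 0, 1, 6)
  λ_3+ρ ↦ (1, 1, 2, 0, 1)
  λ_4+ρ ↦ (1, 1, 2, 0, 1)
  λ_5+ρ ↦ (1, 1, 2, 0, 1)
  λ_6+ρ ↦ (3, 2, 0, 3, 1)
  λ_7+ρ ↦ (1, 2, 1, 1, 1)
  λ_8+ρ ↦ (2, 1, 0, 1, 6)
  λ_9+ρ ↦ (1, 3, 2, 2, 1)
  λ_10+ρ ↦ (2, 1, 0, 1, 6)
  λ_11+ρ ↦ (7, 1, 2, 0, 1)
  λ_12+ρ ↦ (1, 1, 2, 0, 1)
  λ_13+ρ ↦ (3, 2, 0, 3, 1)

The 13 indices split into 6 linkage classes (same alcove rep ⇔ same W_13-dot-orbit):

[[1, 6, 13], [2, 8, 10], [3, 4, 5, 12], [7], [9], [11]]


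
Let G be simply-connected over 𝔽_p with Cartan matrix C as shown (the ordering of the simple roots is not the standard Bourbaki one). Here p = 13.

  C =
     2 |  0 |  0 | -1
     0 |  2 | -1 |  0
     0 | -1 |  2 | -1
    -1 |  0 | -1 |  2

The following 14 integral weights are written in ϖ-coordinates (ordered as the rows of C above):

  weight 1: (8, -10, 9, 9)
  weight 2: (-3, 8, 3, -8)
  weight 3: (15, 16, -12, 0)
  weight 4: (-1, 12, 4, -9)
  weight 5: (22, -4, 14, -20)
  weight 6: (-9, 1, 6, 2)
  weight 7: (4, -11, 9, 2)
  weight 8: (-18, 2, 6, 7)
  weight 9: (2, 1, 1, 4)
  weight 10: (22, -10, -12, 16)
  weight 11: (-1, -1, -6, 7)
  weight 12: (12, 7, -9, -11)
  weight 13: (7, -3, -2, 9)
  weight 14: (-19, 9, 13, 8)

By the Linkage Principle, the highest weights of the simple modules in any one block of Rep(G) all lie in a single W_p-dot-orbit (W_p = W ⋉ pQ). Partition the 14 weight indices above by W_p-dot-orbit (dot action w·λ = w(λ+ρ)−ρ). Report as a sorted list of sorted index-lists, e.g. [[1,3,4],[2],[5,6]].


Cartan matrix: type A_4 (|W|=120); un-permuting the 4 rows.

Ā_13 reps of the 14 weights (A_4, coords as presented):

  λ_1 → (4, 1, 3, 3)
  λ_2 → (4, 4, 2, 3)
  λ_3 → (4, 1, 3, 3)
  λ_4 → (0, 5, 0, 3)
  λ_5 → (4, 1, 3, 3)
  λ_6 → (3, 2, 2, 5)
  λ_7 → (0, 5, 0, 3)
  λ_8 → (3, 2, 2, 5)
  λ_9 → (3, 2, 2, 5)
  λ_10 → (4, 1, 3, 3)
  λ_11 → (0, 5, 0, 3)
  λ_12 → (0, 5, 0, 3)
  λ_13 → (3, 2, 2, 5)
  λ_14 → (3, 2, 2, 5)

Partition of {1..14} into 4 W_13-dot-orbits:

[[1, 3, 5, 10], [2], [4, 7, 11, 12], [6, 8, 9, 13, 14]]


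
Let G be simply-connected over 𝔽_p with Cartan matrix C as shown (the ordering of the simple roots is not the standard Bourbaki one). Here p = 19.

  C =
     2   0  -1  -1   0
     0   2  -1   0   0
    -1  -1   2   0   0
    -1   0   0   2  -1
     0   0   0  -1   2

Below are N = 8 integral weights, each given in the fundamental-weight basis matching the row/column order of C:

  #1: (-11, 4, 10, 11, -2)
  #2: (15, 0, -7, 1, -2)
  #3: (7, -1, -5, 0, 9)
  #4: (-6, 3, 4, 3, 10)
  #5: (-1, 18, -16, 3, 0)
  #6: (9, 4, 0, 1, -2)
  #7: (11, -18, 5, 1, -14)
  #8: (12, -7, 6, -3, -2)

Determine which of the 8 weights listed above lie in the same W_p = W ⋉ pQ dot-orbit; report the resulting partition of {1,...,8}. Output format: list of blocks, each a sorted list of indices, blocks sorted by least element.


Type A_5, rank 5, |W|=720; reorder rows/cols to standard.

Alcove-folded reps (p=19, 8 weights, presented ϖ-order):

  λ_1+ρ ↦ (10, 5, 1, 1, 1)
  λ_2+ρ ↦ (10, 5, 1, 1, 1)
  λ_3+ρ ↦ (4, 4, 0, 1, 10)
  λ_4+ρ ↦ (4, 4, 0, 1, 10)
  λ_5+ρ ↦ (4, 4, 0, 1, 10)
  λ_6+ρ ↦ (10, 5, 1, 1, 1)
  λ_7+ρ ↦ (10, 5, 1, 1, 1)
  λ_8+ρ ↦ (10, 5, 1, 1, 1)

Linkage partition of the 8 weights (2 classes, p=19):

[[1, 2, 6, 7, 8], [3, 4, 5]]


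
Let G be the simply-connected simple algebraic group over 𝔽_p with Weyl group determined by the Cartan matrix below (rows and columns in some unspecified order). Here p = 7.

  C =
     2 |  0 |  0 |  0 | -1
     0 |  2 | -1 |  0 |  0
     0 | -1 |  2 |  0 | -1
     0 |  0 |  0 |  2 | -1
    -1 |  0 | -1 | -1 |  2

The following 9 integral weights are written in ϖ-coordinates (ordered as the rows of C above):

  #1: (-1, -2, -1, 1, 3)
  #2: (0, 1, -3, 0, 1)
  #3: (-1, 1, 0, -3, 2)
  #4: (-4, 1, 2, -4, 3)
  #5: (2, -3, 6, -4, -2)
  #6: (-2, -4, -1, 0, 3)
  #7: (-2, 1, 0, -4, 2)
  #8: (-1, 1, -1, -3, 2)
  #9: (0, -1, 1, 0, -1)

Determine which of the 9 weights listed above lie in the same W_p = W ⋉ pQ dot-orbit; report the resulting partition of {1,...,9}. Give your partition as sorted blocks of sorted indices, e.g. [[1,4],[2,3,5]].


D_5 Cartan matrix, 5 simple roots permuted; ρ=(1,1,1,1,1).

λ_j+ρ reflected into Ā_7 (⟨·,θ^∨⟩≤7); 5-tuples as given:

  λ_1+ρ ↦ (0, 2, 0, 2, 1)
  λ_2+ρ ↦ (1, 0, 2, 1, 0)
  λ_3+ρ ↦ (0, 2, 0, 2, 1)
  λ_4+ρ ↦ (1, 0, 2, 1, 0)
  λ_5+ρ ↦ (1, 0, 2, 1, 0)
  λ_6+ρ ↦ (1, 0, 2, 1, 0)
  λ_7+ρ ↦ (0, 2, 0, 2, 1)
  λ_8+ρ ↦ (0, 2, 0, 2, 1)
  λ_9+ρ ↦ (1, 0, 2, 1, 0)

These 9 weights hit 2 W_7-dot-orbits; sizes (4, 5):

[[1, 3, 7, 8], [2, 4, 5, 6, 9]]


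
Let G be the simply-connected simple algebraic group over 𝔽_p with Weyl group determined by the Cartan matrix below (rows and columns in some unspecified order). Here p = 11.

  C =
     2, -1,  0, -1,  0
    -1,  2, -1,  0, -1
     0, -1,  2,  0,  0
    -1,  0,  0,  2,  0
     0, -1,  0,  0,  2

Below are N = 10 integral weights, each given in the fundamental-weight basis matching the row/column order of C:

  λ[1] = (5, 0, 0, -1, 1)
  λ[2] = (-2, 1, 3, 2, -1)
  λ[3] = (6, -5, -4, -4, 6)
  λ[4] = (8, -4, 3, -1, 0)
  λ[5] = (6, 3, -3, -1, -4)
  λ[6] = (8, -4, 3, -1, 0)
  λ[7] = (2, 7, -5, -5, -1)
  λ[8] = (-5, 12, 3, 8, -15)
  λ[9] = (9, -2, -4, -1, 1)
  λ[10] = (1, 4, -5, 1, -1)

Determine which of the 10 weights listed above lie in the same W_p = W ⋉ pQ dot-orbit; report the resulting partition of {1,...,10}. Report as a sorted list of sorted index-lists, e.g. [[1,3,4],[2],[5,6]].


Root system D_5: the 5×5 matrix C matches after relabeling.

Each λ_j+ρ reduced to Ā_11; 5-tuples below use C's row order:

  λ_1 → (0, 1, 1, 0, 2)
  λ_2 → (1, 1, 4, 2, 0)
  λ_3 → (3, 0, 4, 0, 0)
  λ_4 → (0, 1, 1, 0, 2)
  λ_5 → (0, 1, 1, 0, 2)
  λ_6 → (0, 1, 1, 0, 2)
  λ_7 → (3, 0, 4, 0, 0)
  λ_8 → (1, 1, 4, 2, 0)
  λ_9 → (0, 1, 1, 0, 2)
  λ_10 → (1, 1, 4, 2, 0)

3 distinct reps among the 10 weights ⇒ 3 W_11-linkage classes:

[[1, 4, 5, 6, 9], [2, 8, 10], [3, 7]]


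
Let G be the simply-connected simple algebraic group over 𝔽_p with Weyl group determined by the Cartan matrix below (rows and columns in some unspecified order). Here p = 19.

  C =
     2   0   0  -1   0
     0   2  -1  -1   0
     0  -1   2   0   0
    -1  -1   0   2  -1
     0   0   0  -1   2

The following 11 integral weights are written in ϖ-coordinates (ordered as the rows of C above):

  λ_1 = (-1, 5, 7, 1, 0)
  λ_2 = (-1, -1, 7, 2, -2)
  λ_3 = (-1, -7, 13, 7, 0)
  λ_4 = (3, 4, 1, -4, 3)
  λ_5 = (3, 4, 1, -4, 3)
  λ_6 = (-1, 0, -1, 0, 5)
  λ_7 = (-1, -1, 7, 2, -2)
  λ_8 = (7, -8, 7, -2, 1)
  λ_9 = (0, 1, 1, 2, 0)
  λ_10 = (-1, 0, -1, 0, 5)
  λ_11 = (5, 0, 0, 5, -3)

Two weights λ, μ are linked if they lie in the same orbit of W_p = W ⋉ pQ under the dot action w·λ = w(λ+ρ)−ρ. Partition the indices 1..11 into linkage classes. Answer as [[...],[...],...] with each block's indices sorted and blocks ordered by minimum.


C ↔ D_5 under row/col permutation; |W(D_5)| = 1920.

Folding the 11 weights λ_j+ρ into Ā_19 (reps in the given 5-coord order):

  [1] (0, 0, 8, 2, 1);  [2] (0, 0, 8, 2, 1);  [3] (0, 0, 8, 2, 1);  [4] (1, 2, 2, 3, 1);  [5] (1, 2, 2, 3, 1);  [6] (0, 1, 0, 1, 6);  [7] (0, 0, 8, 2, 1);  [8] (0, 1, 0, 1, 6);  [9] (1, 2, 2, 3, 1);  [10] (0, 1, 0, 1, 6);  [11] (6, 1, 1, 4, 2)

4 distinct reps among the 11 weights ⇒ 4 W_19-linkage classes:

[[1, 2, 3, 7], [4, 5, 9], [6, 8, 10], [11]]


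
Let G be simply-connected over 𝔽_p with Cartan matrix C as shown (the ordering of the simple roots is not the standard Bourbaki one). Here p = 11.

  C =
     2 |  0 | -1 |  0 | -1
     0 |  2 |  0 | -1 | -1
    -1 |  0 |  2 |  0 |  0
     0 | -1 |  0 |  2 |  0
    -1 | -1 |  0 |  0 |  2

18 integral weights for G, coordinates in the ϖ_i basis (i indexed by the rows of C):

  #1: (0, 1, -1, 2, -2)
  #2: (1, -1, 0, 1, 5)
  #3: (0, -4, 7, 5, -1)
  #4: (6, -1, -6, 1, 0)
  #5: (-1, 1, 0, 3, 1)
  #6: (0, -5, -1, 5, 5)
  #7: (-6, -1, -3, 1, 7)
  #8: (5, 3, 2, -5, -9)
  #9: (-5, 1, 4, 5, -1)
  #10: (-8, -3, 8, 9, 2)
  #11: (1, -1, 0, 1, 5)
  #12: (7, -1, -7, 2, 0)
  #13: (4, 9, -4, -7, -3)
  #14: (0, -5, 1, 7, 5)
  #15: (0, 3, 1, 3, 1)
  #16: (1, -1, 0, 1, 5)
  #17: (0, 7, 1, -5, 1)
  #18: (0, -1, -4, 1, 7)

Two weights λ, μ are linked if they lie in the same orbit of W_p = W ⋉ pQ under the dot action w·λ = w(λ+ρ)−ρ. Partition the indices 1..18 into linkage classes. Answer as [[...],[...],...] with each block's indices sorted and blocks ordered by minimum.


Dynkin diagram of C (from the 8 off-diagonal −1 entries): A_5.

Ā_11 reps of the 18 weights (A_5, coords as presented):

  λ_1 → (0, 1, 0, 3, 1) · λ_2 → (2, 0, 1, 2, 6) · λ_3 → (2, 0, 5, 2, 1) · λ_4 → (2, 0, 5, 2, 1) · λ_5 → (0, 2, 1, 4, 2) · λ_6 → (1, 4, 0, 2, 2) · λ_7 → (2, 0, 5, 2, 1) · λ_8 → (0, 2, 1, 4, 2) · λ_9 → (0, 2, 1, 4, 2) · λ_10 → (1, 4, 0, 2, 2) · λ_11 → (2, 0, 1, 2, 6) · λ_12 → (2, 0, 5, 2, 1) · λ_13 → (0, 2, 1, 4, 2) · λ_14 → (1, 4, 0, 2, 2) · λ_15 → (1, 4, 0, 2, 2) · λ_16 → (2, 0, 1, 2, 6) · λ_17 → (1, 4, 0, 2, 2) · λ_18 → (2, 0, 1, 2, 6)

These 18 weights hit 5 W_11-dot-orbits; sizes (1, 4, 4, 4, 5):

[[1], [2, 11, 16, 18], [3, 4, 7, 12], [5, 8, 9, 13], [6, 10, 14, 15, 17]]


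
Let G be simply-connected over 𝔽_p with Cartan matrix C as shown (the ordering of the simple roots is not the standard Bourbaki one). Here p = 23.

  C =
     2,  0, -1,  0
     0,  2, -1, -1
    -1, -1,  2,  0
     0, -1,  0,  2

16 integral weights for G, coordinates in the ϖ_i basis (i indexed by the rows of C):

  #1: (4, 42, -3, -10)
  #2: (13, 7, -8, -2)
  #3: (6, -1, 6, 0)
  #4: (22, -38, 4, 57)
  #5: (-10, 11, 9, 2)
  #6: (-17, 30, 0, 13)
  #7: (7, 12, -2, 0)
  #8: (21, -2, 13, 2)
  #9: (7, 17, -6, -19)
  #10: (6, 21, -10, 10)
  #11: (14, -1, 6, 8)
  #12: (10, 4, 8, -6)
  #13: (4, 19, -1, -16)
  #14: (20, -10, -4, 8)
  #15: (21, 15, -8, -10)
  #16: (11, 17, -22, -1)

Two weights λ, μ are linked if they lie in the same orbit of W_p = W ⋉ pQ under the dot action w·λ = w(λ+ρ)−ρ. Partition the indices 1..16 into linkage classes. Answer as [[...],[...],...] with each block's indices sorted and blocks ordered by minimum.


C ↔ A_4 under row/col permutation; |W(A_4)| = 120.

Ā_23 reps of the 16 weights (A_4, coords as presented):

  λ_1+ρ ↦ (9, 0, 9, 3)
  λ_2+ρ ↦ (7, 0, 7, 1)
  λ_3+ρ ↦ (7, 0, 7, 1)
  λ_4+ρ ↦ (9, 0, 9, 3)
  λ_5+ρ ↦ (7, 12, 1, 1)
  λ_6+ρ ↦ (7, 0, 7, 1)
  λ_7+ρ ↦ (7, 12, 1, 1)
  λ_8+ρ ↦ (7, 12, 1, 1)
  λ_9+ρ ↦ (3, 5, 0, 13)
  λ_10+ρ ↦ (7, 12, 1, 1)
  λ_11+ρ ↦ (7, 0, 7, 1)
  λ_12+ρ ↦ (9, 0, 9, 3)
  λ_13+ρ ↦ (3, 5, 0, 13)
  λ_14+ρ ↦ (9, 0, 9, 3)
  λ_15+ρ ↦ (7, 0, 7, 1)
  λ_16+ρ ↦ (9, 0, 9, 3)

4 distinct reps among the 16 weights ⇒ 4 W_23-linkage classes:

[[1, 4, 12, 14, 16], [2, 3, 6, 11, 15], [5, 7, 8, 10], [9, 13]]


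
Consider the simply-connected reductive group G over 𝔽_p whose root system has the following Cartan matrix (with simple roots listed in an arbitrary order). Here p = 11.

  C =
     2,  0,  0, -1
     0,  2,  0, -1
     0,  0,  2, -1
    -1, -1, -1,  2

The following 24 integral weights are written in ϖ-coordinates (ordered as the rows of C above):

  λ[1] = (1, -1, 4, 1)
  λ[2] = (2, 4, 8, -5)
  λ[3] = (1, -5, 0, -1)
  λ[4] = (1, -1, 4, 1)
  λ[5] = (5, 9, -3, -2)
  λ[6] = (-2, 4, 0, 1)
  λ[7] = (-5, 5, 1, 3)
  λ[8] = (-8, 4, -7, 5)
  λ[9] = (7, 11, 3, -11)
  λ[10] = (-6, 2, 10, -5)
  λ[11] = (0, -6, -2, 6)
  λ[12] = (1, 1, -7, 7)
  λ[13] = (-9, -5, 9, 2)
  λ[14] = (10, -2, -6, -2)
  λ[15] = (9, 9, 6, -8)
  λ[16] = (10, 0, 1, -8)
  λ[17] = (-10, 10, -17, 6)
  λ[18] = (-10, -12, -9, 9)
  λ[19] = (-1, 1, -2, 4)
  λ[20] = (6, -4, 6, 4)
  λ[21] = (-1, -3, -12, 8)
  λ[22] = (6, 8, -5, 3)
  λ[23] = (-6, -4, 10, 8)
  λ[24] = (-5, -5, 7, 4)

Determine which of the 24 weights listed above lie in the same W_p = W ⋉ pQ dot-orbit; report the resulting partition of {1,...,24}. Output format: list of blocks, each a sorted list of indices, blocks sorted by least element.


Root system D_4: the 4×4 matrix C matches after relabeling.

Each λ_j+ρ reduced to Ā_11; 4-tuples below use C's row order:

  1: (2, 0, 5, 2) · 2: (1, 1, 5, 1) · 3: (1, 1, 2, 0) · 4: (2, 0, 5, 2) · 5: (1, 5, 1, 1) · 6: (1, 5, 1, 1) · 7: (3, 5, 1, 1) · 8: (0, 2, 1, 4) · 9: (1, 1, 5, 1) · 10: (3, 5, 1, 1) · 11: (1, 5, 1, 1) · 12: (1, 1, 5, 1) · 13: (1, 5, 1, 1) · 14: (3, 5, 1, 1) · 15: (1, 1, 2, 0) · 16: (0, 2, 1, 4) · 17: (2, 0, 5, 2) · 18: (1, 1, 2, 0) · 19: (0, 2, 1, 4) · 20: (1, 5, 1, 1) · 21: (2, 0, 5, 2) · 22: (2, 0, 5, 2) · 23: (3, 5, 1, 1) · 24: (1, 1, 5, 1)

These 24 weights hit 6 W_11-dot-orbits; sizes (5, 4, 3, 5, 4, 3):

[[1, 4, 17, 21, 22], [2, 9, 12, 24], [3, 15, 18], [5, 6, 11, 13, 20], [7, 10, 14, 23], [8, 16, 19]]
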